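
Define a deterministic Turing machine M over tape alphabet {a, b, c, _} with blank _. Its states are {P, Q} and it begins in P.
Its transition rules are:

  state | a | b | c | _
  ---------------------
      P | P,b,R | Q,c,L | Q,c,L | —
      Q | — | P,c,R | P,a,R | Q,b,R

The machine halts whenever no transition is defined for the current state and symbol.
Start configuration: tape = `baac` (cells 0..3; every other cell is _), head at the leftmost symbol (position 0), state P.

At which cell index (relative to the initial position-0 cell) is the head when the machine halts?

P | _[b]aac   read b → write c, move L, go to Q
Q | [_]caac   read _ → write b, move R, go to Q
Q | b[c]aac   read c → write a, move R, go to P
P | ba[a]ac   read a → write b, move R, go to P
P | bab[a]c   read a → write b, move R, go to P
P | babb[c]   read c → write c, move L, go to Q
Q | bab[b]c   read b → write c, move R, go to P
P | babc[c]   read c → write c, move L, go to Q
Q | bab[c]c   read c → write a, move R, go to P
P | baba[c]   read c → write c, move L, go to Q
Q | bab[a]c
At halt the head is at cell 2.

2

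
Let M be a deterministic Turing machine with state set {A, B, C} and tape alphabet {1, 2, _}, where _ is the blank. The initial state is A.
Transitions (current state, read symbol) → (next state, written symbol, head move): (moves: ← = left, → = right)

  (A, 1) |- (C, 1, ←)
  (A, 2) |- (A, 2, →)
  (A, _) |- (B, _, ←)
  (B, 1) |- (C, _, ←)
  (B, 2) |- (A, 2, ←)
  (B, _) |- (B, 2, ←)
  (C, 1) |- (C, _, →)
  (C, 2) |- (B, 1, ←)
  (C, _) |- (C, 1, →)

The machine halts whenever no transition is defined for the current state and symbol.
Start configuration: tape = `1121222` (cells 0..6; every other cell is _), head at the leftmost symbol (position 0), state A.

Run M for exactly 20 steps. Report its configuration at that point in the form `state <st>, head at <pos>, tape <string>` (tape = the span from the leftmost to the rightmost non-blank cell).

state C, head at 0, tape 112111222

A | __[1]121222   read 1 → write 1, move ←, go to C
C | _[_]1121222   read _ → write 1, move →, go to C
C | _1[1]121222   read 1 → write _, move →, go to C
C | _1_[1]21222   read 1 → write _, move →, go to C
C | _1__[2]1222   read 2 → write 1, move ←, go to B
B | _1_[_]11222   read _ → write 2, move ←, go to B
B | _1[_]211222   read _ → write 2, move ←, go to B
B | _[1]2211222   read 1 → write _, move ←, go to C
C | [_]_2211222   read _ → write 1, move →, go to C
C | 1[_]2211222   read _ → write 1, move →, go to C
C | 11[2]211222   read 2 → write 1, move ←, go to B
B | 1[1]1211222   read 1 → write _, move ←, go to C
C | [1]_1211222   read 1 → write _, move →, go to C
C | _[_]1211222   read _ → write 1, move →, go to C
C | _1[1]211222   read 1 → write _, move →, go to C
C | _1_[2]11222   read 2 → write 1, move ←, go to B
B | _1[_]111222   read _ → write 2, move ←, go to B
B | _[1]2111222   read 1 → write _, move ←, go to C
C | [_]_2111222   read _ → write 1, move →, go to C
C | 1[_]2111222   read _ → write 1, move →, go to C
C | 11[2]111222
After 20 steps: state C, head at 0, tape 112111222.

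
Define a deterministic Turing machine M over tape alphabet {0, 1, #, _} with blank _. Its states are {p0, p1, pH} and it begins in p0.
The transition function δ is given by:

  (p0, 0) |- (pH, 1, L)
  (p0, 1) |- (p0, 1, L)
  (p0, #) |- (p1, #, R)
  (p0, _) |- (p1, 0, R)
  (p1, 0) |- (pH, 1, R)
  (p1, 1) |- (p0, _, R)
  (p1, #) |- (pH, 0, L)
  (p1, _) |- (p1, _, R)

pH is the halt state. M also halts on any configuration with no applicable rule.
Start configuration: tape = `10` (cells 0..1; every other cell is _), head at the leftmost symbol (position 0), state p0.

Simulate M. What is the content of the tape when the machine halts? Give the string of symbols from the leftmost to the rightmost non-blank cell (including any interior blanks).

p0 | _[1]0   read 1 → write 1, move L, go to p0
p0 | [_]10   read _ → write 0, move R, go to p1
p1 | 0[1]0   read 1 → write _, move R, go to p0
p0 | 0_[0]   read 0 → write 1, move L, go to pH
pH | 0[_]1
The non-blank tape span at halt is 0_1.

0_1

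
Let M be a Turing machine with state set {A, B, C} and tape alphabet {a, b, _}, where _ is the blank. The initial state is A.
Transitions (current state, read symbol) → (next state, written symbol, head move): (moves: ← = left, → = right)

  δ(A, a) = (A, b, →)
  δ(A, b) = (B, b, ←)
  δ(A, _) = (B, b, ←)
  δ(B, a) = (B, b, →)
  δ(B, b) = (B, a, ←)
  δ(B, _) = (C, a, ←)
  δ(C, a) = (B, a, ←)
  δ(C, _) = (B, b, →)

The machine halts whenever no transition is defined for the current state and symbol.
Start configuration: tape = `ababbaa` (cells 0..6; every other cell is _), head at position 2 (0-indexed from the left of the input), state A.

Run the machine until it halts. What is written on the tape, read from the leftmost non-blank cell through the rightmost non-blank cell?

bbbbbbbbbbba

A | ____ab[a]bbaa_   read a → write b, move →, go to A
A | ____abb[b]baa_   read b → write b, move ←, go to B
B | ____ab[b]bbaa_   read b → write a, move ←, go to B
B | ____a[b]abbaa_   read b → write a, move ←, go to B
B | ____[a]aabbaa_   read a → write b, move →, go to B
B | ____b[a]abbaa_   read a → write b, move →, go to B
B | ____bb[a]bbaa_   read a → write b, move →, go to B
B | ____bbb[b]baa_   read b → write a, move ←, go to B
B | ____bb[b]abaa_   read b → write a, move ←, go to B
B | ____b[b]aabaa_   read b → write a, move ←, go to B
B | ____[b]aaabaa_   read b → write a, move ←, go to B
B | ___[_]aaaabaa_   read _ → write a, move ←, go to C
C | __[_]aaaaabaa_   read _ → write b, move →, go to B
B | __b[a]aaaabaa_   read a → write b, move →, go to B
B | __bb[a]aaabaa_   read a → write b, move →, go to B
B | __bbb[a]aabaa_   read a → write b, move →, go to B
B | __bbbb[a]abaa_   read a → write b, move →, go to B
B | __bbbbb[a]baa_   read a → write b, move →, go to B
B | __bbbbbb[b]aa_   read b → write a, move ←, go to B
B | __bbbbb[b]aaa_   read b → write a, move ←, go to B
B | __bbbb[b]aaaa_   read b → write a, move ←, go to B
B | __bbb[b]aaaaa_   read b → write a, move ←, go to B
B | __bb[b]aaaaaa_   read b → write a, move ←, go to B
B | __b[b]aaaaaaa_   read b → write a, move ←, go to B
B | __[b]aaaaaaaa_   read b → write a, move ←, go to B
B | _[_]aaaaaaaaa_   read _ → write a, move ←, go to C
C | [_]aaaaaaaaaa_   read _ → write b, move →, go to B
B | b[a]aaaaaaaaa_   read a → write b, move →, go to B
B | bb[a]aaaaaaaa_   read a → write b, move →, go to B
B | bbb[a]aaaaaaa_   read a → write b, move →, go to B
B | bbbb[a]aaaaaa_   read a → write b, move →, go to B
B | bbbbb[a]aaaaa_   read a → write b, move →, go to B
B | bbbbbb[a]aaaa_   read a → write b, move →, go to B
B | bbbbbbb[a]aaa_   read a → write b, move →, go to B
B | bbbbbbbb[a]aa_   read a → write b, move →, go to B
B | bbbbbbbbb[a]a_   read a → write b, move →, go to B
B | bbbbbbbbbb[a]_   read a → write b, move →, go to B
B | bbbbbbbbbbb[_]   read _ → write a, move ←, go to C
C | bbbbbbbbbb[b]a
The non-blank tape span at halt is bbbbbbbbbbba.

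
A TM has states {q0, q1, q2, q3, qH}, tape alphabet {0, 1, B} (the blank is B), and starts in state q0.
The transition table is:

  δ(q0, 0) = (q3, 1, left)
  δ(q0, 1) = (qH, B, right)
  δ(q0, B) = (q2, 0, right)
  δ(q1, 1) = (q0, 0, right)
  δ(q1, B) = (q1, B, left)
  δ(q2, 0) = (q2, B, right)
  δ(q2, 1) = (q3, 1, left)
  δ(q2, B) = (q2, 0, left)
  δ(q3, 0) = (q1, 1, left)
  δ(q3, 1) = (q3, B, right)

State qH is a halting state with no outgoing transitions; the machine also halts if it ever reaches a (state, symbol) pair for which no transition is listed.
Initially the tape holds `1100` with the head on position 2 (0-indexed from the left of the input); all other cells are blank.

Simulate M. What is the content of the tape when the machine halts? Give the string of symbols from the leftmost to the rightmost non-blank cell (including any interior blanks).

0BB1

q0 | 11[0]0   read 0 → write 1, move left, go to q3
q3 | 1[1]10   read 1 → write B, move right, go to q3
q3 | 1B[1]0   read 1 → write B, move right, go to q3
q3 | 1BB[0]   read 0 → write 1, move left, go to q1
q1 | 1B[B]1   read B → write B, move left, go to q1
q1 | 1[B]B1   read B → write B, move left, go to q1
q1 | [1]BB1   read 1 → write 0, move right, go to q0
q0 | 0[B]B1   read B → write 0, move right, go to q2
q2 | 00[B]1   read B → write 0, move left, go to q2
q2 | 0[0]01   read 0 → write B, move right, go to q2
q2 | 0B[0]1   read 0 → write B, move right, go to q2
q2 | 0BB[1]   read 1 → write 1, move left, go to q3
q3 | 0B[B]1
The non-blank tape span at halt is 0BB1.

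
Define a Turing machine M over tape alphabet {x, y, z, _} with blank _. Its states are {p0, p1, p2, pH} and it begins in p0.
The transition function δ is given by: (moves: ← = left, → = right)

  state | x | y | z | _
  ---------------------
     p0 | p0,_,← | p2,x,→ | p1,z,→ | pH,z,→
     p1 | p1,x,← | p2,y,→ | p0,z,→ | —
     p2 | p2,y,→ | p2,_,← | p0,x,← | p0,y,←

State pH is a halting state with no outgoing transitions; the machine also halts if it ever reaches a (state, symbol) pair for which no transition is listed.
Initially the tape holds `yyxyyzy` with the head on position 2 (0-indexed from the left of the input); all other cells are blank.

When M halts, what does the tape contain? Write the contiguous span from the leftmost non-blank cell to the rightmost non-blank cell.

p0 | _yy[x]yyzy   read x → write _, move ←, go to p0
p0 | _y[y]_yyzy   read y → write x, move →, go to p2
p2 | _yx[_]yyzy   read _ → write y, move ←, go to p0
p0 | _y[x]yyyzy   read x → write _, move ←, go to p0
p0 | _[y]_yyyzy   read y → write x, move →, go to p2
p2 | _x[_]yyyzy   read _ → write y, move ←, go to p0
p0 | _[x]yyyyzy   read x → write _, move ←, go to p0
p0 | [_]_yyyyzy   read _ → write z, move →, go to pH
pH | z[_]yyyyzy
The non-blank tape span at halt is z_yyyyzy.

z_yyyyzy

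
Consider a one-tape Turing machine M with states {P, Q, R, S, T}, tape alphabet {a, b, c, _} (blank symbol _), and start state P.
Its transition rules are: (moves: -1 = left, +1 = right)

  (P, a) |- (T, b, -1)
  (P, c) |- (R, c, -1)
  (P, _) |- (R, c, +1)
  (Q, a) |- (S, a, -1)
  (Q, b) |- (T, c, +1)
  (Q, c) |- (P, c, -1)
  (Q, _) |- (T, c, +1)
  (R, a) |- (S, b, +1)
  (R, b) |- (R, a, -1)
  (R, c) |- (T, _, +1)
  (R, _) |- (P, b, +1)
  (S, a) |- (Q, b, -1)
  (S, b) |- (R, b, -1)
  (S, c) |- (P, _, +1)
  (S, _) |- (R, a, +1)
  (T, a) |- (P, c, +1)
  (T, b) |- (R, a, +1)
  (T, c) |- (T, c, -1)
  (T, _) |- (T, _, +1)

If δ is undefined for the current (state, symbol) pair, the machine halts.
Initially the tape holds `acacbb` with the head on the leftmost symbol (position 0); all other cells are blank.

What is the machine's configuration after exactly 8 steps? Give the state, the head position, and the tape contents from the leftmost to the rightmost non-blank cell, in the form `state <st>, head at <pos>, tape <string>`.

P | _[a]cacbb   read a → write b, move -1, go to T
T | [_]bcacbb   read _ → write _, move +1, go to T
T | _[b]cacbb   read b → write a, move +1, go to R
R | _a[c]acbb   read c → write _, move +1, go to T
T | _a_[a]cbb   read a → write c, move +1, go to P
P | _a_c[c]bb   read c → write c, move -1, go to R
R | _a_[c]cbb   read c → write _, move +1, go to T
T | _a__[c]bb   read c → write c, move -1, go to T
T | _a_[_]cbb
After 8 steps: state T, head at 2, tape a__cbb.

state T, head at 2, tape a__cbb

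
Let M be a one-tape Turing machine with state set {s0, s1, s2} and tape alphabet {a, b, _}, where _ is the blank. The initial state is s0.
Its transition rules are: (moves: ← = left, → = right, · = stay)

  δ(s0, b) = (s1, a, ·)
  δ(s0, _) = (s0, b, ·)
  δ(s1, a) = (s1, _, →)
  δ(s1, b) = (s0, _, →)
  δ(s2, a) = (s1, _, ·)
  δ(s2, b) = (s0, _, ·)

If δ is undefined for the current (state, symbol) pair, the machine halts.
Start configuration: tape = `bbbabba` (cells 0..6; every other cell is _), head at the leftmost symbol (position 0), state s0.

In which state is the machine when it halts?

s1

s0 | [b]bbabba_   read b → write a, move ·, go to s1
s1 | [a]bbabba_   read a → write _, move →, go to s1
s1 | _[b]babba_   read b → write _, move →, go to s0
s0 | __[b]abba_   read b → write a, move ·, go to s1
s1 | __[a]abba_   read a → write _, move →, go to s1
s1 | ___[a]bba_   read a → write _, move →, go to s1
s1 | ____[b]ba_   read b → write _, move →, go to s0
s0 | _____[b]a_   read b → write a, move ·, go to s1
s1 | _____[a]a_   read a → write _, move →, go to s1
s1 | ______[a]_   read a → write _, move →, go to s1
s1 | _______[_]
No transition is defined for (s1, _); M halts in state s1.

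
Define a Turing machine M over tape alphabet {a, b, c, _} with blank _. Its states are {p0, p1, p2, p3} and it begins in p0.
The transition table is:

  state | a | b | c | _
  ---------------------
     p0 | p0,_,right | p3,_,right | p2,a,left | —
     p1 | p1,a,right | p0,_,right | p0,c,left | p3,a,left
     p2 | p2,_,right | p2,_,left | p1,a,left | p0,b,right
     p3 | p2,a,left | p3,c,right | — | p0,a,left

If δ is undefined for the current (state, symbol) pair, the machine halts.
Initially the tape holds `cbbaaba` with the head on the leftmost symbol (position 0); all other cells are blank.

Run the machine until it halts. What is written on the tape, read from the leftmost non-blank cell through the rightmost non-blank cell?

state=p0 head=0 tape=_[c]bbaaba_   (p0,c)→(p2,a,left)
state=p2 head=-1 tape=[_]abbaaba_   (p2,_)→(p0,b,right)
state=p0 head=0 tape=b[a]bbaaba_   (p0,a)→(p0,_,right)
state=p0 head=1 tape=b_[b]baaba_   (p0,b)→(p3,_,right)
state=p3 head=2 tape=b__[b]aaba_   (p3,b)→(p3,c,right)
state=p3 head=3 tape=b__c[a]aba_   (p3,a)→(p2,a,left)
state=p2 head=2 tape=b__[c]aaba_   (p2,c)→(p1,a,left)
state=p1 head=1 tape=b_[_]aaaba_   (p1,_)→(p3,a,left)
state=p3 head=0 tape=b[_]aaaaba_   (p3,_)→(p0,a,left)
state=p0 head=-1 tape=[b]aaaaaba_   (p0,b)→(p3,_,right)
state=p3 head=0 tape=_[a]aaaaba_   (p3,a)→(p2,a,left)
state=p2 head=-1 tape=[_]aaaaaba_   (p2,_)→(p0,b,right)
state=p0 head=0 tape=b[a]aaaaba_   (p0,a)→(p0,_,right)
state=p0 head=1 tape=b_[a]aaaba_   (p0,a)→(p0,_,right)
state=p0 head=2 tape=b__[a]aaba_   (p0,a)→(p0,_,right)
state=p0 head=3 tape=b___[a]aba_   (p0,a)→(p0,_,right)
state=p0 head=4 tape=b____[a]ba_   (p0,a)→(p0,_,right)
state=p0 head=5 tape=b_____[b]a_   (p0,b)→(p3,_,right)
state=p3 head=6 tape=b______[a]_   (p3,a)→(p2,a,left)
state=p2 head=5 tape=b_____[_]a_   (p2,_)→(p0,b,right)
state=p0 head=6 tape=b_____b[a]_   (p0,a)→(p0,_,right)
state=p0 head=7 tape=b_____b_[_]
The non-blank tape span at halt is b_____b.

b_____b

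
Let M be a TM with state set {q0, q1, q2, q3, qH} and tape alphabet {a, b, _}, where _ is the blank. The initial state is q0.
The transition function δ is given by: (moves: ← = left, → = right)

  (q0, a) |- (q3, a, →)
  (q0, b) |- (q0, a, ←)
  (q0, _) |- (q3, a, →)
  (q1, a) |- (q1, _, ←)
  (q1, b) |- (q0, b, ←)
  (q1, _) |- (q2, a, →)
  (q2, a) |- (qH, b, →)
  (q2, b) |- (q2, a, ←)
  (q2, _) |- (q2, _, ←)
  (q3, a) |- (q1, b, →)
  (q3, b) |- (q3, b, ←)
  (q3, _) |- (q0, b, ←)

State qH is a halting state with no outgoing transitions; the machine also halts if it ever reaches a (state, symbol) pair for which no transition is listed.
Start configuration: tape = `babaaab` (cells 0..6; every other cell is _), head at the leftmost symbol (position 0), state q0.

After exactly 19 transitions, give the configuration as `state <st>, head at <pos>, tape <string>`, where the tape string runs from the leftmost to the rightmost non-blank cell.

q0 | __[b]abaaab   read b → write a, move ←, go to q0
q0 | _[_]aabaaab   read _ → write a, move →, go to q3
q3 | _a[a]abaaab   read a → write b, move →, go to q1
q1 | _ab[a]baaab   read a → write _, move ←, go to q1
q1 | _a[b]_baaab   read b → write b, move ←, go to q0
q0 | _[a]b_baaab   read a → write a, move →, go to q3
q3 | _a[b]_baaab   read b → write b, move ←, go to q3
q3 | _[a]b_baaab   read a → write b, move →, go to q1
q1 | _b[b]_baaab   read b → write b, move ←, go to q0
q0 | _[b]b_baaab   read b → write a, move ←, go to q0
q0 | [_]ab_baaab   read _ → write a, move →, go to q3
q3 | a[a]b_baaab   read a → write b, move →, go to q1
q1 | ab[b]_baaab   read b → write b, move ←, go to q0
q0 | a[b]b_baaab   read b → write a, move ←, go to q0
q0 | [a]ab_baaab   read a → write a, move →, go to q3
q3 | a[a]b_baaab   read a → write b, move →, go to q1
q1 | ab[b]_baaab   read b → write b, move ←, go to q0
q0 | a[b]b_baaab   read b → write a, move ←, go to q0
q0 | [a]ab_baaab   read a → write a, move →, go to q3
q3 | a[a]b_baaab
After 19 steps: state q3, head at -1, tape aab_baaab.

state q3, head at -1, tape aab_baaab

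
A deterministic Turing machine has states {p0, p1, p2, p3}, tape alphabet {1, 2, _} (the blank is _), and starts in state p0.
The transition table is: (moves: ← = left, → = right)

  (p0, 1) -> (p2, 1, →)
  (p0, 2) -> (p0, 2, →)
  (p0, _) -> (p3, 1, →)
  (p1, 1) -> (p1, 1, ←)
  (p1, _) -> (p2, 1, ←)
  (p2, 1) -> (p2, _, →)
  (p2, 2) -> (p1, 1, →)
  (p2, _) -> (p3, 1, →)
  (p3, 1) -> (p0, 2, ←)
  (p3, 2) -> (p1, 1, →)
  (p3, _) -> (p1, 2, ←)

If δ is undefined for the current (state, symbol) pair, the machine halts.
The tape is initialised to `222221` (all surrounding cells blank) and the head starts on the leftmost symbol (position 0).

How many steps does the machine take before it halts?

state=p0 head=0 tape=[2]22221__   (p0,2)→(p0,2,→)
state=p0 head=1 tape=2[2]2221__   (p0,2)→(p0,2,→)
state=p0 head=2 tape=22[2]221__   (p0,2)→(p0,2,→)
state=p0 head=3 tape=222[2]21__   (p0,2)→(p0,2,→)
state=p0 head=4 tape=2222[2]1__   (p0,2)→(p0,2,→)
state=p0 head=5 tape=22222[1]__   (p0,1)→(p2,1,→)
state=p2 head=6 tape=222221[_]_   (p2,_)→(p3,1,→)
state=p3 head=7 tape=2222211[_]   (p3,_)→(p1,2,←)
state=p1 head=6 tape=222221[1]2   (p1,1)→(p1,1,←)
state=p1 head=5 tape=22222[1]12   (p1,1)→(p1,1,←)
state=p1 head=4 tape=2222[2]112
M halts after 10 transitions.

10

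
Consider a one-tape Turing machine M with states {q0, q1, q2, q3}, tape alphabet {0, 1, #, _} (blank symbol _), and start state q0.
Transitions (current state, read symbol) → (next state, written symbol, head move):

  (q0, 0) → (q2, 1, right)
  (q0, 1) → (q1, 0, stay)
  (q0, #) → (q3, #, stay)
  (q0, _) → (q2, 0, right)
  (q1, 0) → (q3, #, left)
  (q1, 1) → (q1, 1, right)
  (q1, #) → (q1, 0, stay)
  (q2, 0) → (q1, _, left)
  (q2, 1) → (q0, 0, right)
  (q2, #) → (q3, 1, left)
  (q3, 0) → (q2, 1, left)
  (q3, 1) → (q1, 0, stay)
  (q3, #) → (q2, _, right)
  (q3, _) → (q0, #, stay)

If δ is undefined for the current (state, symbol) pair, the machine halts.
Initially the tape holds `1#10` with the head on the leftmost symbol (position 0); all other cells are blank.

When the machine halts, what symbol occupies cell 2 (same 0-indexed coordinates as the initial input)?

q0 | _[1]#10_   read 1 → write 0, move stay, go to q1
q1 | _[0]#10_   read 0 → write #, move left, go to q3
q3 | [_]##10_   read _ → write #, move stay, go to q0
q0 | [#]##10_   read # → write #, move stay, go to q3
q3 | [#]##10_   read # → write _, move right, go to q2
q2 | _[#]#10_   read # → write 1, move left, go to q3
q3 | [_]1#10_   read _ → write #, move stay, go to q0
q0 | [#]1#10_   read # → write #, move stay, go to q3
q3 | [#]1#10_   read # → write _, move right, go to q2
q2 | _[1]#10_   read 1 → write 0, move right, go to q0
q0 | _0[#]10_   read # → write #, move stay, go to q3
q3 | _0[#]10_   read # → write _, move right, go to q2
q2 | _0_[1]0_   read 1 → write 0, move right, go to q0
q0 | _0_0[0]_   read 0 → write 1, move right, go to q2
q2 | _0_01[_]
Cell 2 holds 0 when M halts.

0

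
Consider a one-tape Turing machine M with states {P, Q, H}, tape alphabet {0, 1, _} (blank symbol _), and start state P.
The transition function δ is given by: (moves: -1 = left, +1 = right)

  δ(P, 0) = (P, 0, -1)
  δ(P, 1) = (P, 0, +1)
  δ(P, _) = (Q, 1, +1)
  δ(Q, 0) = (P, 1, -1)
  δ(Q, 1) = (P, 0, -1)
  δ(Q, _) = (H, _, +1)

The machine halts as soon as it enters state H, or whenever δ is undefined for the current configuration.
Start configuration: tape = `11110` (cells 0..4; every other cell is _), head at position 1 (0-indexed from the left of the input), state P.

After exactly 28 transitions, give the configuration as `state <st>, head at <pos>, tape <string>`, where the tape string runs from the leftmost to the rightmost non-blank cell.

P | ___1[1]110   read 1 → write 0, move +1, go to P
P | ___10[1]10   read 1 → write 0, move +1, go to P
P | ___100[1]0   read 1 → write 0, move +1, go to P
P | ___1000[0]   read 0 → write 0, move -1, go to P
P | ___100[0]0   read 0 → write 0, move -1, go to P
P | ___10[0]00   read 0 → write 0, move -1, go to P
P | ___1[0]000   read 0 → write 0, move -1, go to P
P | ___[1]0000   read 1 → write 0, move +1, go to P
P | ___0[0]000   read 0 → write 0, move -1, go to P
P | ___[0]0000   read 0 → write 0, move -1, go to P
P | __[_]00000   read _ → write 1, move +1, go to Q
Q | __1[0]0000   read 0 → write 1, move -1, go to P
P | __[1]10000   read 1 → write 0, move +1, go to P
P | __0[1]0000   read 1 → write 0, move +1, go to P
P | __00[0]000   read 0 → write 0, move -1, go to P
P | __0[0]0000   read 0 → write 0, move -1, go to P
P | __[0]00000   read 0 → write 0, move -1, go to P
P | _[_]000000   read _ → write 1, move +1, go to Q
Q | _1[0]00000   read 0 → write 1, move -1, go to P
P | _[1]100000   read 1 → write 0, move +1, go to P
P | _0[1]00000   read 1 → write 0, move +1, go to P
P | _00[0]0000   read 0 → write 0, move -1, go to P
P | _0[0]00000   read 0 → write 0, move -1, go to P
P | _[0]000000   read 0 → write 0, move -1, go to P
P | [_]0000000   read _ → write 1, move +1, go to Q
Q | 1[0]000000   read 0 → write 1, move -1, go to P
P | [1]1000000   read 1 → write 0, move +1, go to P
P | 0[1]000000   read 1 → write 0, move +1, go to P
P | 00[0]00000
After 28 steps: state P, head at -1, tape 00000000.

state P, head at -1, tape 00000000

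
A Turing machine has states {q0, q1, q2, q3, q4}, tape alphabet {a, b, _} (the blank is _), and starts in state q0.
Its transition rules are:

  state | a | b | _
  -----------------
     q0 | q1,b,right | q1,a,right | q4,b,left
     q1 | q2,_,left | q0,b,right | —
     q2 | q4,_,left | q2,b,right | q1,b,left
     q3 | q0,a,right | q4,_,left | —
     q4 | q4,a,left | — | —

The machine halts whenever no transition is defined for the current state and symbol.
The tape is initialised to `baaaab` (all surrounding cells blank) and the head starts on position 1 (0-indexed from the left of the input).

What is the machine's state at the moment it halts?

q4

state=q0 head=1 tape=b[a]aaab   (q0,a)→(q1,b,right)
state=q1 head=2 tape=bb[a]aab   (q1,a)→(q2,_,left)
state=q2 head=1 tape=b[b]_aab   (q2,b)→(q2,b,right)
state=q2 head=2 tape=bb[_]aab   (q2,_)→(q1,b,left)
state=q1 head=1 tape=b[b]baab   (q1,b)→(q0,b,right)
state=q0 head=2 tape=bb[b]aab   (q0,b)→(q1,a,right)
state=q1 head=3 tape=bba[a]ab   (q1,a)→(q2,_,left)
state=q2 head=2 tape=bb[a]_ab   (q2,a)→(q4,_,left)
state=q4 head=1 tape=b[b]__ab
No transition is defined for (q4, b); M halts in state q4.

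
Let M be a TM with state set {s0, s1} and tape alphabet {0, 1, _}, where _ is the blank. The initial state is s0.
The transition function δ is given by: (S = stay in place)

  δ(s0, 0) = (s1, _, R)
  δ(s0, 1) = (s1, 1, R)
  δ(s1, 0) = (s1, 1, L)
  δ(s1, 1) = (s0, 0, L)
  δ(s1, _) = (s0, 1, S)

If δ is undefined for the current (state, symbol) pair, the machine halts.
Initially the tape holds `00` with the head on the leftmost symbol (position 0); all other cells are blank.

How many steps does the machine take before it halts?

8

state=s0 head=0 tape=_[0]0   (s0,0)→(s1,_,R)
state=s1 head=1 tape=__[0]   (s1,0)→(s1,1,L)
state=s1 head=0 tape=_[_]1   (s1,_)→(s0,1,S)
state=s0 head=0 tape=_[1]1   (s0,1)→(s1,1,R)
state=s1 head=1 tape=_1[1]   (s1,1)→(s0,0,L)
state=s0 head=0 tape=_[1]0   (s0,1)→(s1,1,R)
state=s1 head=1 tape=_1[0]   (s1,0)→(s1,1,L)
state=s1 head=0 tape=_[1]1   (s1,1)→(s0,0,L)
state=s0 head=-1 tape=[_]01
M halts after 8 transitions.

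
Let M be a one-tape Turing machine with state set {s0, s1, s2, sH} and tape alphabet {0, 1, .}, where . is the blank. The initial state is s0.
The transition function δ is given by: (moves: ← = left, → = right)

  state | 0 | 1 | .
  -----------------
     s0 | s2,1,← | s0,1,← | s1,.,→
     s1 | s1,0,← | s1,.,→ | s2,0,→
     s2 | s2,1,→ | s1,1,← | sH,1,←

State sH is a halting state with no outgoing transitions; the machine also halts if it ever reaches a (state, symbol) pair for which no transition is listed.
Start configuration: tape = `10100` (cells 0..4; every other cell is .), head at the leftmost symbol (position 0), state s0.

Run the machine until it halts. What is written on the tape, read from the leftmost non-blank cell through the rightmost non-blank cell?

0.0111

s0 | .[1]0100.   read 1 → write 1, move ←, go to s0
s0 | [.]10100.   read . → write ., move →, go to s1
s1 | .[1]0100.   read 1 → write ., move →, go to s1
s1 | ..[0]100.   read 0 → write 0, move ←, go to s1
s1 | .[.]0100.   read . → write 0, move →, go to s2
s2 | .0[0]100.   read 0 → write 1, move →, go to s2
s2 | .01[1]00.   read 1 → write 1, move ←, go to s1
s1 | .0[1]100.   read 1 → write ., move →, go to s1
s1 | .0.[1]00.   read 1 → write ., move →, go to s1
s1 | .0..[0]0.   read 0 → write 0, move ←, go to s1
s1 | .0.[.]00.   read . → write 0, move →, go to s2
s2 | .0.0[0]0.   read 0 → write 1, move →, go to s2
s2 | .0.01[0].   read 0 → write 1, move →, go to s2
s2 | .0.011[.]   read . → write 1, move ←, go to sH
sH | .0.01[1]1
The non-blank tape span at halt is 0.0111.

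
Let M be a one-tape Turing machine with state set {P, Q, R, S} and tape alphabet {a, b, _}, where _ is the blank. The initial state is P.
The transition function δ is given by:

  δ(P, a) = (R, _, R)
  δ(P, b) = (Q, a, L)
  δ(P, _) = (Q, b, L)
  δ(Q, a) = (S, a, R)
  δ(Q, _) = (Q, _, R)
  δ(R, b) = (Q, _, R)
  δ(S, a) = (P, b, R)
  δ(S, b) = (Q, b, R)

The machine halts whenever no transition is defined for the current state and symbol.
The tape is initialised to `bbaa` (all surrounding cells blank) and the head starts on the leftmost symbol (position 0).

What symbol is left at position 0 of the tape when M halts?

a

P | _[b]baa_   read b → write a, move L, go to Q
Q | [_]abaa_   read _ → write _, move R, go to Q
Q | _[a]baa_   read a → write a, move R, go to S
S | _a[b]aa_   read b → write b, move R, go to Q
Q | _ab[a]a_   read a → write a, move R, go to S
S | _aba[a]_   read a → write b, move R, go to P
P | _abab[_]   read _ → write b, move L, go to Q
Q | _aba[b]b
Cell 0 holds a when M halts.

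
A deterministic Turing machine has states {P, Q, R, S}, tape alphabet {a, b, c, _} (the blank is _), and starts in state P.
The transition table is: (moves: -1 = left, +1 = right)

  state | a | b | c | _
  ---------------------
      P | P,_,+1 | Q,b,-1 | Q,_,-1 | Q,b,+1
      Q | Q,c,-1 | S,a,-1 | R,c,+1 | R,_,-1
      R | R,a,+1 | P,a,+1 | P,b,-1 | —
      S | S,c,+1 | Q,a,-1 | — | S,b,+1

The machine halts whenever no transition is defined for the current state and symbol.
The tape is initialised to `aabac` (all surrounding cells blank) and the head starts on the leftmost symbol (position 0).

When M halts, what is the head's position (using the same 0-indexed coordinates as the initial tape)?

state=P head=0 tape=[a]abac   (P,a)→(P,_,+1)
state=P head=1 tape=_[a]bac   (P,a)→(P,_,+1)
state=P head=2 tape=__[b]ac   (P,b)→(Q,b,-1)
state=Q head=1 tape=_[_]bac   (Q,_)→(R,_,-1)
state=R head=0 tape=[_]_bac
At halt the head is at cell 0.

0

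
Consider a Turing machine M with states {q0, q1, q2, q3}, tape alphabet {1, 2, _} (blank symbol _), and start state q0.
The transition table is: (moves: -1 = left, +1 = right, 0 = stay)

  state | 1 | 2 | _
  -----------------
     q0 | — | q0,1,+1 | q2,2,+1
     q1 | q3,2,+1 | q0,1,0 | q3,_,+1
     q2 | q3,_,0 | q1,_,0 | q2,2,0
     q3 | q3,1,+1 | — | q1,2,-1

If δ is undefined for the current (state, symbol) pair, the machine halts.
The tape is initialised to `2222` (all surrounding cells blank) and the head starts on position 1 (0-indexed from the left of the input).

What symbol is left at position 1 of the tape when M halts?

state=q0 head=1 tape=2[2]22___   (q0,2)→(q0,1,+1)
state=q0 head=2 tape=21[2]2___   (q0,2)→(q0,1,+1)
state=q0 head=3 tape=211[2]___   (q0,2)→(q0,1,+1)
state=q0 head=4 tape=2111[_]__   (q0,_)→(q2,2,+1)
state=q2 head=5 tape=21112[_]_   (q2,_)→(q2,2,0)
state=q2 head=5 tape=21112[2]_   (q2,2)→(q1,_,0)
state=q1 head=5 tape=21112[_]_   (q1,_)→(q3,_,+1)
state=q3 head=6 tape=21112_[_]   (q3,_)→(q1,2,-1)
state=q1 head=5 tape=21112[_]2   (q1,_)→(q3,_,+1)
state=q3 head=6 tape=21112_[2]
Cell 1 holds 1 when M halts.

1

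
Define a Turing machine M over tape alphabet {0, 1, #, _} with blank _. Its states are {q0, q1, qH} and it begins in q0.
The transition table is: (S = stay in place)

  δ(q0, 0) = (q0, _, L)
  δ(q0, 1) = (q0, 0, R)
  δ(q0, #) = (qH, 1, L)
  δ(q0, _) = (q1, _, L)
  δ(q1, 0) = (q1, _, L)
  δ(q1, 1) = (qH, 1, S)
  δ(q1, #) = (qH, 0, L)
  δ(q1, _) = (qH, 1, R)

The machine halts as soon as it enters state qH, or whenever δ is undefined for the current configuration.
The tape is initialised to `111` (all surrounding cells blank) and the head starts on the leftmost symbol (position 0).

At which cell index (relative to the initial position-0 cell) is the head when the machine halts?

0

state=q0 head=0 tape=_[1]11_   (q0,1)→(q0,0,R)
state=q0 head=1 tape=_0[1]1_   (q0,1)→(q0,0,R)
state=q0 head=2 tape=_00[1]_   (q0,1)→(q0,0,R)
state=q0 head=3 tape=_000[_]   (q0,_)→(q1,_,L)
state=q1 head=2 tape=_00[0]_   (q1,0)→(q1,_,L)
state=q1 head=1 tape=_0[0]__   (q1,0)→(q1,_,L)
state=q1 head=0 tape=_[0]___   (q1,0)→(q1,_,L)
state=q1 head=-1 tape=[_]____   (q1,_)→(qH,1,R)
state=qH head=0 tape=1[_]___
At halt the head is at cell 0.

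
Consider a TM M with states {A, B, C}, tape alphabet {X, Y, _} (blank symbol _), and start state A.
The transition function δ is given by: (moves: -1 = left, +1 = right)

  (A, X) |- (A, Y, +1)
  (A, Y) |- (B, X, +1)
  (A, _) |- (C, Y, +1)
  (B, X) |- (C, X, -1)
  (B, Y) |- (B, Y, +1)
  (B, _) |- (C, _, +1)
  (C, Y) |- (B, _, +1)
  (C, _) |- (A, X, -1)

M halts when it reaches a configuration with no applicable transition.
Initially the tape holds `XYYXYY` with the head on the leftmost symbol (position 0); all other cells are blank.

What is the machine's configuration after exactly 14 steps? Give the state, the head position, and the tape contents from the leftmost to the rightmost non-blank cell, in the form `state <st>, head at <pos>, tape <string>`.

state A, head at 6, tape YYYYXY_X

A | [X]YYXYY__   read X → write Y, move +1, go to A
A | Y[Y]YXYY__   read Y → write X, move +1, go to B
B | YX[Y]XYY__   read Y → write Y, move +1, go to B
B | YXY[X]YY__   read X → write X, move -1, go to C
C | YX[Y]XYY__   read Y → write _, move +1, go to B
B | YX_[X]YY__   read X → write X, move -1, go to C
C | YX[_]XYY__   read _ → write X, move -1, go to A
A | Y[X]XXYY__   read X → write Y, move +1, go to A
A | YY[X]XYY__   read X → write Y, move +1, go to A
A | YYY[X]YY__   read X → write Y, move +1, go to A
A | YYYY[Y]Y__   read Y → write X, move +1, go to B
B | YYYYX[Y]__   read Y → write Y, move +1, go to B
B | YYYYXY[_]_   read _ → write _, move +1, go to C
C | YYYYXY_[_]   read _ → write X, move -1, go to A
A | YYYYXY[_]X
After 14 steps: state A, head at 6, tape YYYYXY_X.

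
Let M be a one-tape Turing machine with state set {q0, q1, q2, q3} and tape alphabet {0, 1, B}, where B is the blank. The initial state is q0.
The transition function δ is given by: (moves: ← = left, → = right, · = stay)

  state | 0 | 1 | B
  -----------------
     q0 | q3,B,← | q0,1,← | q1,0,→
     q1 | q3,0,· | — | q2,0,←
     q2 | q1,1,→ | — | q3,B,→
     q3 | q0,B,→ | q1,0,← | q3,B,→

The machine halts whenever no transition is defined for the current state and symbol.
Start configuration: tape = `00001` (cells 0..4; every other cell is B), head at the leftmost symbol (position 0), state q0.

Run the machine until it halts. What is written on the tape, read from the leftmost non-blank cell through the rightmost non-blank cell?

01

state=q0 head=0 tape=B[0]0001   (q0,0)→(q3,B,←)
state=q3 head=-1 tape=[B]B0001   (q3,B)→(q3,B,→)
state=q3 head=0 tape=B[B]0001   (q3,B)→(q3,B,→)
state=q3 head=1 tape=BB[0]001   (q3,0)→(q0,B,→)
state=q0 head=2 tape=BBB[0]01   (q0,0)→(q3,B,←)
state=q3 head=1 tape=BB[B]B01   (q3,B)→(q3,B,→)
state=q3 head=2 tape=BBB[B]01   (q3,B)→(q3,B,→)
state=q3 head=3 tape=BBBB[0]1   (q3,0)→(q0,B,→)
state=q0 head=4 tape=BBBBB[1]   (q0,1)→(q0,1,←)
state=q0 head=3 tape=BBBB[B]1   (q0,B)→(q1,0,→)
state=q1 head=4 tape=BBBB0[1]
The non-blank tape span at halt is 01.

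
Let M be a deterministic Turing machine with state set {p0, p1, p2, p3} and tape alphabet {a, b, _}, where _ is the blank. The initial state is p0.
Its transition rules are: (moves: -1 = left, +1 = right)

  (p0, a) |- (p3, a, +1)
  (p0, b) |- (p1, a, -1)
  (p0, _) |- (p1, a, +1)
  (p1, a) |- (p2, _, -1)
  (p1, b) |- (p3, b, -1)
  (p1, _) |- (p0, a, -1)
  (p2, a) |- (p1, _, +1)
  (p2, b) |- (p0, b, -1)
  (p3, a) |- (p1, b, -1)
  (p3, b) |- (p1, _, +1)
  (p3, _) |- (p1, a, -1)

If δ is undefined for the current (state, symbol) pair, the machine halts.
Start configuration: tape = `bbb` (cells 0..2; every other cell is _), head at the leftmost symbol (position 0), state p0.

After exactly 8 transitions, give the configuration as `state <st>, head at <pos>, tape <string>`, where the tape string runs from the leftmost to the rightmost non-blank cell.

state p2, head at -2, tape a_abb

p0 | __[b]bb   read b → write a, move -1, go to p1
p1 | _[_]abb   read _ → write a, move -1, go to p0
p0 | [_]aabb   read _ → write a, move +1, go to p1
p1 | a[a]abb   read a → write _, move -1, go to p2
p2 | [a]_abb   read a → write _, move +1, go to p1
p1 | _[_]abb   read _ → write a, move -1, go to p0
p0 | [_]aabb   read _ → write a, move +1, go to p1
p1 | a[a]abb   read a → write _, move -1, go to p2
p2 | [a]_abb
After 8 steps: state p2, head at -2, tape a_abb.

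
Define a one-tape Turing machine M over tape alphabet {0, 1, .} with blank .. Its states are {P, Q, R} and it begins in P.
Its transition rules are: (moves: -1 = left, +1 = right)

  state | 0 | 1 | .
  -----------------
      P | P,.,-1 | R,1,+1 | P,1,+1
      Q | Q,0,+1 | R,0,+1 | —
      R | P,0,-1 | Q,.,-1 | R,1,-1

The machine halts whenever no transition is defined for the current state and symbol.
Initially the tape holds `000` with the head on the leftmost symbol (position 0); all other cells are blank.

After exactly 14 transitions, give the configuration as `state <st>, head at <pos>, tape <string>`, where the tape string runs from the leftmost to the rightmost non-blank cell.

state=P head=0 tape=..[0]00   (P,0)→(P,.,-1)
state=P head=-1 tape=.[.].00   (P,.)→(P,1,+1)
state=P head=0 tape=.1[.]00   (P,.)→(P,1,+1)
state=P head=1 tape=.11[0]0   (P,0)→(P,.,-1)
state=P head=0 tape=.1[1].0   (P,1)→(R,1,+1)
state=R head=1 tape=.11[.]0   (R,.)→(R,1,-1)
state=R head=0 tape=.1[1]10   (R,1)→(Q,.,-1)
state=Q head=-1 tape=.[1].10   (Q,1)→(R,0,+1)
state=R head=0 tape=.0[.]10   (R,.)→(R,1,-1)
state=R head=-1 tape=.[0]110   (R,0)→(P,0,-1)
state=P head=-2 tape=[.]0110   (P,.)→(P,1,+1)
state=P head=-1 tape=1[0]110   (P,0)→(P,.,-1)
state=P head=-2 tape=[1].110   (P,1)→(R,1,+1)
state=R head=-1 tape=1[.]110   (R,.)→(R,1,-1)
state=R head=-2 tape=[1]1110
After 14 steps: state R, head at -2, tape 11110.

state R, head at -2, tape 11110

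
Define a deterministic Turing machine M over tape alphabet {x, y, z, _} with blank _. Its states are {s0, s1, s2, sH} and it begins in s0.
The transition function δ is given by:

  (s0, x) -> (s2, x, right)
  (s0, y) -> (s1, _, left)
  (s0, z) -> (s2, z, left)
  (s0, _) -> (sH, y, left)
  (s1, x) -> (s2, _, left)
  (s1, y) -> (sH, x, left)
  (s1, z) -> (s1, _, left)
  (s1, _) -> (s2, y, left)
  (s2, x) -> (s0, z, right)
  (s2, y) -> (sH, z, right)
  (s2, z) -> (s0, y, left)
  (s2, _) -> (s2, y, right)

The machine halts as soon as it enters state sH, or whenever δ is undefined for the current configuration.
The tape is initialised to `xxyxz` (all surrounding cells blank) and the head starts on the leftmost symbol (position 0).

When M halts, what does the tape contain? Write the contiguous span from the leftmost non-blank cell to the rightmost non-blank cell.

yyx_yz

s0 | _[x]xyxz   read x → write x, move right, go to s2
s2 | _x[x]yxz   read x → write z, move right, go to s0
s0 | _xz[y]xz   read y → write _, move left, go to s1
s1 | _x[z]_xz   read z → write _, move left, go to s1
s1 | _[x]__xz   read x → write _, move left, go to s2
s2 | [_]___xz   read _ → write y, move right, go to s2
s2 | y[_]__xz   read _ → write y, move right, go to s2
s2 | yy[_]_xz   read _ → write y, move right, go to s2
s2 | yyy[_]xz   read _ → write y, move right, go to s2
s2 | yyyy[x]z   read x → write z, move right, go to s0
s0 | yyyyz[z]   read z → write z, move left, go to s2
s2 | yyyy[z]z   read z → write y, move left, go to s0
s0 | yyy[y]yz   read y → write _, move left, go to s1
s1 | yy[y]_yz   read y → write x, move left, go to sH
sH | y[y]x_yz
The non-blank tape span at halt is yyx_yz.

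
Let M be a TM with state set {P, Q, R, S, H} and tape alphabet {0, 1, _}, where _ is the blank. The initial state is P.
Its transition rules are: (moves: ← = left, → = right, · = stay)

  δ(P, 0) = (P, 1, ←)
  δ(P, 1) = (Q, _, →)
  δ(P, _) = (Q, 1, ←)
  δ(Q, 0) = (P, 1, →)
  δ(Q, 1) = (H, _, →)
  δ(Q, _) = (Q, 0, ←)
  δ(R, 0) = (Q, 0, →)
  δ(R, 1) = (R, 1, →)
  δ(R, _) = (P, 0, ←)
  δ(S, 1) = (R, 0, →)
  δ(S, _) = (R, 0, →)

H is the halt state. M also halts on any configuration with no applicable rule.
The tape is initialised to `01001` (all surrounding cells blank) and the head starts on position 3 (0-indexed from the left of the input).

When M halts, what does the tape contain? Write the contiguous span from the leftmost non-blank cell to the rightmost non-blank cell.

P | 010[0]1   read 0 → write 1, move ←, go to P
P | 01[0]11   read 0 → write 1, move ←, go to P
P | 0[1]111   read 1 → write _, move →, go to Q
Q | 0_[1]11   read 1 → write _, move →, go to H
H | 0__[1]1
The non-blank tape span at halt is 0__11.

0__11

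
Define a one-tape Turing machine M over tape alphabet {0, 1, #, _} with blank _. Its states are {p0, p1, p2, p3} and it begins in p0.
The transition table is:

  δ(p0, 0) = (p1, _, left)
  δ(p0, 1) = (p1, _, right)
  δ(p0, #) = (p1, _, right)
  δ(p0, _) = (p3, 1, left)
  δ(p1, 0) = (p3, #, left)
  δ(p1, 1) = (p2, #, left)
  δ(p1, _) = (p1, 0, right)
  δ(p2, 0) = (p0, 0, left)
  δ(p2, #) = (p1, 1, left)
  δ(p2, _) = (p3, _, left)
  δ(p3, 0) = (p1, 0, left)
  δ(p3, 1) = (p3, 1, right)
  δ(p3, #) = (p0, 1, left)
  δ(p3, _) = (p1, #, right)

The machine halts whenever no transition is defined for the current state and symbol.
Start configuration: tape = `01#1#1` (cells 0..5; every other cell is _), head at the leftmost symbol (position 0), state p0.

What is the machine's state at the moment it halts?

p1

p0 | ___[0]1#1#1   read 0 → write _, move left, go to p1
p1 | __[_]_1#1#1   read _ → write 0, move right, go to p1
p1 | __0[_]1#1#1   read _ → write 0, move right, go to p1
p1 | __00[1]#1#1   read 1 → write #, move left, go to p2
p2 | __0[0]##1#1   read 0 → write 0, move left, go to p0
p0 | __[0]0##1#1   read 0 → write _, move left, go to p1
p1 | _[_]_0##1#1   read _ → write 0, move right, go to p1
p1 | _0[_]0##1#1   read _ → write 0, move right, go to p1
p1 | _00[0]##1#1   read 0 → write #, move left, go to p3
p3 | _0[0]###1#1   read 0 → write 0, move left, go to p1
p1 | _[0]0###1#1   read 0 → write #, move left, go to p3
p3 | [_]#0###1#1   read _ → write #, move right, go to p1
p1 | #[#]0###1#1
No transition is defined for (p1, #); M halts in state p1.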